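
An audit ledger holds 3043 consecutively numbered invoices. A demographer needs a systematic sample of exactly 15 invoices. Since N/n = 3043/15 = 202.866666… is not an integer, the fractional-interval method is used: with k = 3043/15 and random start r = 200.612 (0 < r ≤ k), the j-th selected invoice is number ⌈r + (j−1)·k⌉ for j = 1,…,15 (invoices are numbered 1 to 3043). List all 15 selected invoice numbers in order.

201, 404, 607, 810, 1013, 1215, 1418, 1621, 1824, 2027, 2230, 2433, 2636, 2838, 3041

j=1: r + 0k = 200.612 → ⌈·⌉ = 201
j=2: r + 1k = 403.478666… → ⌈·⌉ = 404
j=3: r + 2k = 606.345333… → ⌈·⌉ = 607
j=4: r + 3k = 809.212 → ⌈·⌉ = 810
j=5: r + 4k = 1012.078666… → ⌈·⌉ = 1013
j=6: r + 5k = 1214.945333… → ⌈·⌉ = 1215
j=7: r + 6k = 1417.812 → ⌈·⌉ = 1418
j=8: r + 7k = 1620.678666… → ⌈·⌉ = 1621
j=9: r + 8k = 1823.545333… → ⌈·⌉ = 1824
j=10: r + 9k = 2026.412 → ⌈·⌉ = 2027
j=11: r + 10k = 2229.278666… → ⌈·⌉ = 2230
j=12: r + 11k = 2432.145333… → ⌈·⌉ = 2433
j=13: r + 12k = 2635.012 → ⌈·⌉ = 2636
j=14: r + 13k = 2837.878666… → ⌈·⌉ = 2838
j=15: r + 14k = 3040.745333… → ⌈·⌉ = 3041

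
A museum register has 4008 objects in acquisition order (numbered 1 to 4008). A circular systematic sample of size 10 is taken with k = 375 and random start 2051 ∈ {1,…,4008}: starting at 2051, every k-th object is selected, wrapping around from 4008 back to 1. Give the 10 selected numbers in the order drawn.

Selection 1: 2051
Selection 2: 2051 + 375 = 2426
Selection 3: 2426 + 375 = 2801
Selection 4: 2801 + 375 = 3176
Selection 5: 3176 + 375 = 3551
Selection 6: 3551 + 375 = 3926
Selection 7: 3926 + 375 = 4301 → 4301 − 4008 = 293
Selection 8: 293 + 375 = 668
Selection 9: 668 + 375 = 1043
Selection 10: 1043 + 375 = 1418

2051, 2426, 2801, 3176, 3551, 3926, 293, 668, 1043, 1418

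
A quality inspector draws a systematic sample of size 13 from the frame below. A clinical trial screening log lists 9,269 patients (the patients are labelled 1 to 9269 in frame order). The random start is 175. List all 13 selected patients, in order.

k = N/n = 9269/13 = 713
patient 1: 175
patient 2: 175 + 713 = 888
patient 3: 888 + 713 = 1601
patient 4: 1601 + 713 = 2314
patient 5: 2314 + 713 = 3027
patient 6: 3027 + 713 = 3740
patient 7: 3740 + 713 = 4453
patient 8: 4453 + 713 = 5166
patient 9: 5166 + 713 = 5879
patient 10: 5879 + 713 = 6592
patient 11: 6592 + 713 = 7305
patient 12: 7305 + 713 = 8018
patient 13: 8018 + 713 = 8731

175, 888, 1601, 2314, 3027, 3740, 4453, 5166, 5879, 6592, 7305, 8018, 8731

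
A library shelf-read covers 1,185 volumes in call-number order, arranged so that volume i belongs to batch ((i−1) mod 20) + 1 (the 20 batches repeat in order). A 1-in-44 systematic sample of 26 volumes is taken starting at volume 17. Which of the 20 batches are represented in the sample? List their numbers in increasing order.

Consecutive selections differ by k = 44, so their batch numbers differ by 44 mod 20 = 4.
gcd(44, 20) = 4, so the sample visits 20/4 = 5 distinct residues mod 20.
Start 17 is batch 17; the batches hit are 1, 5, 9, 13, 17.

1, 5, 9, 13, 17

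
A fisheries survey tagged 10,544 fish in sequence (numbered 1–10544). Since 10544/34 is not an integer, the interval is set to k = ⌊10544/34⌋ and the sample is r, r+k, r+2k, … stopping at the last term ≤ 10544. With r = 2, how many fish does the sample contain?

35

k = ⌊10544/34⌋ = 310
Achieved size = ⌊(10544 − 2)/310⌋ + 1 = ⌊10542/310⌋ + 1 = 34 + 1 = 35
(last selection: 2 + 34×310 = 10542 ≤ 10544; next would be 10852 > 10544)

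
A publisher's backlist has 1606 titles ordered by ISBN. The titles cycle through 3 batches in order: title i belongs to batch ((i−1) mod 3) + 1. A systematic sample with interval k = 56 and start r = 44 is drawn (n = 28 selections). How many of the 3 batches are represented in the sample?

Consecutive selections differ by k = 56, so their batch numbers differ by 56 mod 3 = 2.
gcd(56, 3) = 1, so the sample visits 3/1 = 3 distinct residues mod 3.
Start 44 is batch 2; the batches hit are 1, 2, 3.

3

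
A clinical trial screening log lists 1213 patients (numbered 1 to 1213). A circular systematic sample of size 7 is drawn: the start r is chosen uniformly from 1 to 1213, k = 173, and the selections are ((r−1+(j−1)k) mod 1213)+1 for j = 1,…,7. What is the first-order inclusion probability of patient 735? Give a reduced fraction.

For each position j, as r ranges over 1…1213 the j-th selection hits every patient exactly once, so patient 735 is selected for exactly 7 of the 1213 starts.
Inclusion probability = 7/1213.

7/1213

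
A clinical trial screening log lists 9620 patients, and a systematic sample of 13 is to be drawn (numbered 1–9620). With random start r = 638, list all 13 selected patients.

638, 1378, 2118, 2858, 3598, 4338, 5078, 5818, 6558, 7298, 8038, 8778, 9518

k = N/n = 9620/13 = 740
patient 1: 638
patient 2: 638 + 740 = 1378
patient 3: 1378 + 740 = 2118
patient 4: 2118 + 740 = 2858
patient 5: 2858 + 740 = 3598
patient 6: 3598 + 740 = 4338
patient 7: 4338 + 740 = 5078
patient 8: 5078 + 740 = 5818
patient 9: 5818 + 740 = 6558
patient 10: 6558 + 740 = 7298
patient 11: 7298 + 740 = 8038
patient 12: 8038 + 740 = 8778
patient 13: 8778 + 740 = 9518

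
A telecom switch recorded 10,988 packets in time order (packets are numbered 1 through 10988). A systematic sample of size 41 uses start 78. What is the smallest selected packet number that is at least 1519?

1686

k = 10988/41 = 268
Steps past start: ⌈(1519 − 78)/268⌉ = ⌈1441/268⌉ = 6
Selected packet: 78 + 6×268 = 1686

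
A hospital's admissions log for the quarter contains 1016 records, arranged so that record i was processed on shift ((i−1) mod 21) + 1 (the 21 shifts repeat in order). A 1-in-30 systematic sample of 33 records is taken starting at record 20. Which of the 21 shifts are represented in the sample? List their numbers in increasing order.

Consecutive selections differ by k = 30, so their shift numbers differ by 30 mod 21 = 9.
gcd(30, 21) = 3, so the sample visits 21/3 = 7 distinct residues mod 21.
Start 20 is shift 20; the shifts hit are 2, 5, 8, 11, 14, 17, 20.

2, 5, 8, 11, 14, 17, 20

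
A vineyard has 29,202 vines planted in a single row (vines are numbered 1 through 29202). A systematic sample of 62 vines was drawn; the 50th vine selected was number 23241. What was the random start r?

162

k = 29202/62 = 471
r = 23241 − (50−1)×471 = 23241 − 23079 = 162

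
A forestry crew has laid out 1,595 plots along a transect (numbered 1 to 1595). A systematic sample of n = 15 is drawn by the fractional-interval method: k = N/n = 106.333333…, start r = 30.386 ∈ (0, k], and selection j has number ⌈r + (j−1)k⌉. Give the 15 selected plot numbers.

j=1: r + 0k = 30.386 → ⌈·⌉ = 31
j=2: r + 1k = 136.719333… → ⌈·⌉ = 137
j=3: r + 2k = 243.052666… → ⌈·⌉ = 244
j=4: r + 3k = 349.386 → ⌈·⌉ = 350
j=5: r + 4k = 455.719333… → ⌈·⌉ = 456
j=6: r + 5k = 562.052666… → ⌈·⌉ = 563
j=7: r + 6k = 668.386 → ⌈·⌉ = 669
j=8: r + 7k = 774.719333… → ⌈·⌉ = 775
j=9: r + 8k = 881.052666… → ⌈·⌉ = 882
j=10: r + 9k = 987.386 → ⌈·⌉ = 988
j=11: r + 10k = 1093.719333… → ⌈·⌉ = 1094
j=12: r + 11k = 1200.052666… → ⌈·⌉ = 1201
j=13: r + 12k = 1306.386 → ⌈·⌉ = 1307
j=14: r + 13k = 1412.719333… → ⌈·⌉ = 1413
j=15: r + 14k = 1519.052666… → ⌈·⌉ = 1520

31, 137, 244, 350, 456, 563, 669, 775, 882, 988, 1094, 1201, 1307, 1413, 1520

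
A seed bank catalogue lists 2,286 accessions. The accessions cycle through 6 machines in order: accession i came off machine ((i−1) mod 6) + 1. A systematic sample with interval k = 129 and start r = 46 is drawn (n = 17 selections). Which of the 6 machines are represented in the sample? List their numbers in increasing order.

1, 4

Consecutive selections differ by k = 129, so their machine numbers differ by 129 mod 6 = 3.
gcd(129, 6) = 3, so the sample visits 6/3 = 2 distinct residues mod 6.
Start 46 is machine 4; the machines hit are 1, 4.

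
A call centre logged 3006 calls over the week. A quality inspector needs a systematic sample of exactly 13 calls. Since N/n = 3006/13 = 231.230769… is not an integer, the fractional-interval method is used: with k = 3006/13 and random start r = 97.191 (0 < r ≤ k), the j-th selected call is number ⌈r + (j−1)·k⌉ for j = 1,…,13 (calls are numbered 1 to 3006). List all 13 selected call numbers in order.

j=1: r + 0k = 97.191 → ⌈·⌉ = 98
j=2: r + 1k = 328.421769… → ⌈·⌉ = 329
j=3: r + 2k = 559.652538… → ⌈·⌉ = 560
j=4: r + 3k = 790.883307… → ⌈·⌉ = 791
j=5: r + 4k = 1022.114076… → ⌈·⌉ = 1023
j=6: r + 5k = 1253.344846… → ⌈·⌉ = 1254
j=7: r + 6k = 1484.575615… → ⌈·⌉ = 1485
j=8: r + 7k = 1715.806384… → ⌈·⌉ = 1716
j=9: r + 8k = 1947.037153… → ⌈·⌉ = 1948
j=10: r + 9k = 2178.267923… → ⌈·⌉ = 2179
j=11: r + 10k = 2409.498692… → ⌈·⌉ = 2410
j=12: r + 11k = 2640.729461… → ⌈·⌉ = 2641
j=13: r + 12k = 2871.960230… → ⌈·⌉ = 2872

98, 329, 560, 791, 1023, 1254, 1485, 1716, 1948, 2179, 2410, 2641, 2872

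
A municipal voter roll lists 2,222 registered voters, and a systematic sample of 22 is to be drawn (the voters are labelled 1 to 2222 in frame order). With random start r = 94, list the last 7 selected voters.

k = N/n = 2222/22 = 101
16th selection = 94 + 15×101 = 1609
17th: 1609 + 101 = 1710
18th: 1710 + 101 = 1811
19th: 1811 + 101 = 1912
20th: 1912 + 101 = 2013
21st: 2013 + 101 = 2114
22nd: 2114 + 101 = 2215

1609, 1710, 1811, 1912, 2013, 2114, 2215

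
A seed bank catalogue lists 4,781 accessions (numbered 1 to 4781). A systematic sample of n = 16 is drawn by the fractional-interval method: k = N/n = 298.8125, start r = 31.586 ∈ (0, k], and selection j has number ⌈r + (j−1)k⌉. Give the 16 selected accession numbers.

j=1: r + 0k = 31.586 → ⌈·⌉ = 32
j=2: r + 1k = 330.3985 → ⌈·⌉ = 331
j=3: r + 2k = 629.211 → ⌈·⌉ = 630
j=4: r + 3k = 928.0235 → ⌈·⌉ = 929
j=5: r + 4k = 1226.836 → ⌈·⌉ = 1227
j=6: r + 5k = 1525.6485 → ⌈·⌉ = 1526
j=7: r + 6k = 1824.461 → ⌈·⌉ = 1825
j=8: r + 7k = 2123.2735 → ⌈·⌉ = 2124
j=9: r + 8k = 2422.086 → ⌈·⌉ = 2423
j=10: r + 9k = 2720.8985 → ⌈·⌉ = 2721
j=11: r + 10k = 3019.711 → ⌈·⌉ = 3020
j=12: r + 11k = 3318.5235 → ⌈·⌉ = 3319
j=13: r + 12k = 3617.336 → ⌈·⌉ = 3618
j=14: r + 13k = 3916.1485 → ⌈·⌉ = 3917
j=15: r + 14k = 4214.961 → ⌈·⌉ = 4215
j=16: r + 15k = 4513.7735 → ⌈·⌉ = 4514

32, 331, 630, 929, 1227, 1526, 1825, 2124, 2423, 2721, 3020, 3319, 3618, 3917, 4215, 4514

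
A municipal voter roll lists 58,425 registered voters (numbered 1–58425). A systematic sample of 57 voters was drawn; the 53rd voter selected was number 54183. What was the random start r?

k = 58425/57 = 1025
r = 54183 − (53−1)×1025 = 54183 − 53300 = 883

883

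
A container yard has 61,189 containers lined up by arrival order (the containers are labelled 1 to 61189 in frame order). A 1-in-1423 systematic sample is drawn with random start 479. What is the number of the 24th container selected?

k = 1423
24th selection = r + (24−1)·k = 479 + 23×1423 = 479 + 32729 = 33208

33208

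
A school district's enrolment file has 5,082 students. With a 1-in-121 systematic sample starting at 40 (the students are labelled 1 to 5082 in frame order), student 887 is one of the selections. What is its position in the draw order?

k = 121
position = (887 − 40)/121 + 1 = 847/121 + 1 = 7 + 1 = 8

8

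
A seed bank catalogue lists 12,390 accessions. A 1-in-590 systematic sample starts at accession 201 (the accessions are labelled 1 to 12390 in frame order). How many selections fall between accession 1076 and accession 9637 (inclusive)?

k = 590
First selection ≥ 1076: 201 + ⌈(1076−201)/590⌉·590 = 201 + 2×590 = 1381
Last selection ≤ 9637: 201 + ⌊(9637−201)/590⌋·590 = 201 + 15×590 = 9051
Count = 15 − 2 + 1 = 14

14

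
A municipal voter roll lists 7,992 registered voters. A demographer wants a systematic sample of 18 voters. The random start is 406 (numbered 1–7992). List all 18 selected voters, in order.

k = N/n = 7992/18 = 444
voter 1: 406
voter 2: 406 + 444 = 850
voter 3: 850 + 444 = 1294
voter 4: 1294 + 444 = 1738
voter 5: 1738 + 444 = 2182
voter 6: 2182 + 444 = 2626
voter 7: 2626 + 444 = 3070
voter 8: 3070 + 444 = 3514
voter 9: 3514 + 444 = 3958
voter 10: 3958 + 444 = 4402
voter 11: 4402 + 444 = 4846
voter 12: 4846 + 444 = 5290
voter 13: 5290 + 444 = 5734
voter 14: 5734 + 444 = 6178
voter 15: 6178 + 444 = 6622
voter 16: 6622 + 444 = 7066
voter 17: 7066 + 444 = 7510
voter 18: 7510 + 444 = 7954

406, 850, 1294, 1738, 2182, 2626, 3070, 3514, 3958, 4402, 4846, 5290, 5734, 6178, 6622, 7066, 7510, 7954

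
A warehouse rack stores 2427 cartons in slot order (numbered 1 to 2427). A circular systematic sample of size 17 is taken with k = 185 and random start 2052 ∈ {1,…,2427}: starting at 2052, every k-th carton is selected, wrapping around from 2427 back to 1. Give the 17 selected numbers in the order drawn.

2052, 2237, 2422, 180, 365, 550, 735, 920, 1105, 1290, 1475, 1660, 1845, 2030, 2215, 2400, 158

Selection 1: 2052
Selection 2: 2052 + 185 = 2237
Selection 3: 2237 + 185 = 2422
Selection 4: 2422 + 185 = 2607 → 2607 − 2427 = 180
Selection 5: 180 + 185 = 365
Selection 6: 365 + 185 = 550
Selection 7: 550 + 185 = 735
Selection 8: 735 + 185 = 920
Selection 9: 920 + 185 = 1105
Selection 10: 1105 + 185 = 1290
Selection 11: 1290 + 185 = 1475
Selection 12: 1475 + 185 = 1660
Selection 13: 1660 + 185 = 1845
Selection 14: 1845 + 185 = 2030
Selection 15: 2030 + 185 = 2215
Selection 16: 2215 + 185 = 2400
Selection 17: 2400 + 185 = 2585 → 2585 − 2427 = 158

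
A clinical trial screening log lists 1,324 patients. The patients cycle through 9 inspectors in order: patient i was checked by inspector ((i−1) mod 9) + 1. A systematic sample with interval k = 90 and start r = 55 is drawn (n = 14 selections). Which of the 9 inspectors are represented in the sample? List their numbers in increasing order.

Consecutive selections differ by k = 90, so their inspector numbers differ by 90 mod 9 = 0.
gcd(90, 9) = 9, so the sample visits 9/9 = 1 distinct residues mod 9.
Start 55 is inspector 1; the inspectors hit are 1.

1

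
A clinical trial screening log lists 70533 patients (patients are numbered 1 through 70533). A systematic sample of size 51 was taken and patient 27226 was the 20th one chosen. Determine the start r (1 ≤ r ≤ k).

949

k = 70533/51 = 1383
r = 27226 − (20−1)×1383 = 27226 − 26277 = 949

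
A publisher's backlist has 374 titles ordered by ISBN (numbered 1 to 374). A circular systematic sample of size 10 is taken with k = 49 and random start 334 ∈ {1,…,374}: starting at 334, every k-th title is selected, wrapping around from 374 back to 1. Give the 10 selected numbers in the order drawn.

334, 9, 58, 107, 156, 205, 254, 303, 352, 27

Selection 1: 334
Selection 2: 334 + 49 = 383 → 383 − 374 = 9
Selection 3: 9 + 49 = 58
Selection 4: 58 + 49 = 107
Selection 5: 107 + 49 = 156
Selection 6: 156 + 49 = 205
Selection 7: 205 + 49 = 254
Selection 8: 254 + 49 = 303
Selection 9: 303 + 49 = 352
Selection 10: 352 + 49 = 401 → 401 − 374 = 27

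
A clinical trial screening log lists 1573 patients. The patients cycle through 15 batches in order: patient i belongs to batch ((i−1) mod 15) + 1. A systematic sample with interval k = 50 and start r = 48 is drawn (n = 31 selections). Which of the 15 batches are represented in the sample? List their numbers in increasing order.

Consecutive selections differ by k = 50, so their batch numbers differ by 50 mod 15 = 5.
gcd(50, 15) = 5, so the sample visits 15/5 = 3 distinct residues mod 15.
Start 48 is batch 3; the batches hit are 3, 8, 13.

3, 8, 13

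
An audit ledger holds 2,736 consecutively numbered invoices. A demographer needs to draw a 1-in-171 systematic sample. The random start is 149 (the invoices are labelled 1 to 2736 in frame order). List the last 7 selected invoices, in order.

1688, 1859, 2030, 2201, 2372, 2543, 2714

10th selection = 149 + 9×171 = 1688
11th: 1688 + 171 = 1859
12th: 1859 + 171 = 2030
13th: 2030 + 171 = 2201
14th: 2201 + 171 = 2372
15th: 2372 + 171 = 2543
16th: 2543 + 171 = 2714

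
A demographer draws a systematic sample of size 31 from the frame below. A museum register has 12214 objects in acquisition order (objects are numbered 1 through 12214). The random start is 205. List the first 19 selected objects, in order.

k = N/n = 12214/31 = 394
object 1: 205
object 2: 205 + 394 = 599
object 3: 599 + 394 = 993
object 4: 993 + 394 = 1387
object 5: 1387 + 394 = 1781
object 6: 1781 + 394 = 2175
object 7: 2175 + 394 = 2569
object 8: 2569 + 394 = 2963
object 9: 2963 + 394 = 3357
object 10: 3357 + 394 = 3751
object 11: 3751 + 394 = 4145
object 12: 4145 + 394 = 4539
object 13: 4539 + 394 = 4933
object 14: 4933 + 394 = 5327
object 15: 5327 + 394 = 5721
object 16: 5721 + 394 = 6115
object 17: 6115 + 394 = 6509
object 18: 6509 + 394 = 6903
object 19: 6903 + 394 = 7297

205, 599, 993, 1387, 1781, 2175, 2569, 2963, 3357, 3751, 4145, 4539, 4933, 5327, 5721, 6115, 6509, 6903, 7297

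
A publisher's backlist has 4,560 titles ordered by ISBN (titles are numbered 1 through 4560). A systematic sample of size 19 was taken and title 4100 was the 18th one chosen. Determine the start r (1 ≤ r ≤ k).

20

k = 4560/19 = 240
r = 4100 − (18−1)×240 = 4100 − 4080 = 20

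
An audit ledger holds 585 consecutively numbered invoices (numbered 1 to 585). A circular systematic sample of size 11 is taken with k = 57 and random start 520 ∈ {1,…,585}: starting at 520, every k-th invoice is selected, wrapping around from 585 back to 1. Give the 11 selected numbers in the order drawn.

Selection 1: 520
Selection 2: 520 + 57 = 577
Selection 3: 577 + 57 = 634 → 634 − 585 = 49
Selection 4: 49 + 57 = 106
Selection 5: 106 + 57 = 163
Selection 6: 163 + 57 = 220
Selection 7: 220 + 57 = 277
Selection 8: 277 + 57 = 334
Selection 9: 334 + 57 = 391
Selection 10: 391 + 57 = 448
Selection 11: 448 + 57 = 505

520, 577, 49, 106, 163, 220, 277, 334, 391, 448, 505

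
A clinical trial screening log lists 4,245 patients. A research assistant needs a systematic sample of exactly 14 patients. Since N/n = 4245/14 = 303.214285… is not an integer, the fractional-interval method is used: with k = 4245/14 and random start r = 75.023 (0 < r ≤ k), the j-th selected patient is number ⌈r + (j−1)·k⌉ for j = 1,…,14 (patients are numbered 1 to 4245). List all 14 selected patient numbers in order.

76, 379, 682, 985, 1288, 1592, 1895, 2198, 2501, 2804, 3108, 3411, 3714, 4017

j=1: r + 0k = 75.023 → ⌈·⌉ = 76
j=2: r + 1k = 378.237285… → ⌈·⌉ = 379
j=3: r + 2k = 681.451571… → ⌈·⌉ = 682
j=4: r + 3k = 984.665857… → ⌈·⌉ = 985
j=5: r + 4k = 1287.880142… → ⌈·⌉ = 1288
j=6: r + 5k = 1591.094428… → ⌈·⌉ = 1592
j=7: r + 6k = 1894.308714… → ⌈·⌉ = 1895
j=8: r + 7k = 2197.523 → ⌈·⌉ = 2198
j=9: r + 8k = 2500.737285… → ⌈·⌉ = 2501
j=10: r + 9k = 2803.951571… → ⌈·⌉ = 2804
j=11: r + 10k = 3107.165857… → ⌈·⌉ = 3108
j=12: r + 11k = 3410.380142… → ⌈·⌉ = 3411
j=13: r + 12k = 3713.594428… → ⌈·⌉ = 3714
j=14: r + 13k = 4016.808714… → ⌈·⌉ = 4017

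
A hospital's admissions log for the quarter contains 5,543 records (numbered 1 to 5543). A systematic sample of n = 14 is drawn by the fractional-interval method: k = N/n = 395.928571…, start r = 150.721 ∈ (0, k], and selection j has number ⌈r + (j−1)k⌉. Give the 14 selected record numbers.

j=1: r + 0k = 150.721 → ⌈·⌉ = 151
j=2: r + 1k = 546.649571… → ⌈·⌉ = 547
j=3: r + 2k = 942.578142… → ⌈·⌉ = 943
j=4: r + 3k = 1338.506714… → ⌈·⌉ = 1339
j=5: r + 4k = 1734.435285… → ⌈·⌉ = 1735
j=6: r + 5k = 2130.363857… → ⌈·⌉ = 2131
j=7: r + 6k = 2526.292428… → ⌈·⌉ = 2527
j=8: r + 7k = 2922.221 → ⌈·⌉ = 2923
j=9: r + 8k = 3318.149571… → ⌈·⌉ = 3319
j=10: r + 9k = 3714.078142… → ⌈·⌉ = 3715
j=11: r + 10k = 4110.006714… → ⌈·⌉ = 4111
j=12: r + 11k = 4505.935285… → ⌈·⌉ = 4506
j=13: r + 12k = 4901.863857… → ⌈·⌉ = 4902
j=14: r + 13k = 5297.792428… → ⌈·⌉ = 5298

151, 547, 943, 1339, 1735, 2131, 2527, 2923, 3319, 3715, 4111, 4506, 4902, 5298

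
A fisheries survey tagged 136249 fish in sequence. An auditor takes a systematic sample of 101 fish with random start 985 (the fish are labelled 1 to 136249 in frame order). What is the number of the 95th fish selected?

127791

k = 136249/101 = 1349
95th selection = r + (95−1)·k = 985 + 94×1349 = 985 + 126806 = 127791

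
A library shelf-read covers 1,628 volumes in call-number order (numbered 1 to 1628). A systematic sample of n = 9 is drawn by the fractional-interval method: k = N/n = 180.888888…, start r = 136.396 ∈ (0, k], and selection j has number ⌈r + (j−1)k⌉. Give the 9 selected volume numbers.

137, 318, 499, 680, 860, 1041, 1222, 1403, 1584

j=1: r + 0k = 136.396 → ⌈·⌉ = 137
j=2: r + 1k = 317.284888… → ⌈·⌉ = 318
j=3: r + 2k = 498.173777… → ⌈·⌉ = 499
j=4: r + 3k = 679.062666… → ⌈·⌉ = 680
j=5: r + 4k = 859.951555… → ⌈·⌉ = 860
j=6: r + 5k = 1040.840444… → ⌈·⌉ = 1041
j=7: r + 6k = 1221.729333… → ⌈·⌉ = 1222
j=8: r + 7k = 1402.618222… → ⌈·⌉ = 1403
j=9: r + 8k = 1583.507111… → ⌈·⌉ = 1584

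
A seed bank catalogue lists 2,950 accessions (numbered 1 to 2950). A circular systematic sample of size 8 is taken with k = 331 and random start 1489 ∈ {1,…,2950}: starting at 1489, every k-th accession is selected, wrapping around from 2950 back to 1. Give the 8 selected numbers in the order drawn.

Selection 1: 1489
Selection 2: 1489 + 331 = 1820
Selection 3: 1820 + 331 = 2151
Selection 4: 2151 + 331 = 2482
Selection 5: 2482 + 331 = 2813
Selection 6: 2813 + 331 = 3144 → 3144 − 2950 = 194
Selection 7: 194 + 331 = 525
Selection 8: 525 + 331 = 856

1489, 1820, 2151, 2482, 2813, 194, 525, 856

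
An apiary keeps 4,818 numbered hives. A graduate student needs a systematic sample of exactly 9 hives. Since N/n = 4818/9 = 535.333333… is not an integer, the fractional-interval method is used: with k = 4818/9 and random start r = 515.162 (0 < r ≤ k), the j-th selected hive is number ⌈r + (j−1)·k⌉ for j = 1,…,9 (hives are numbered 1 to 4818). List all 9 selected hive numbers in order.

j=1: r + 0k = 515.162 → ⌈·⌉ = 516
j=2: r + 1k = 1050.495333… → ⌈·⌉ = 1051
j=3: r + 2k = 1585.828666… → ⌈·⌉ = 1586
j=4: r + 3k = 2121.162 → ⌈·⌉ = 2122
j=5: r + 4k = 2656.495333… → ⌈·⌉ = 2657
j=6: r + 5k = 3191.828666… → ⌈·⌉ = 3192
j=7: r + 6k = 3727.162 → ⌈·⌉ = 3728
j=8: r + 7k = 4262.495333… → ⌈·⌉ = 4263
j=9: r + 8k = 4797.828666… → ⌈·⌉ = 4798

516, 1051, 1586, 2122, 2657, 3192, 3728, 4263, 4798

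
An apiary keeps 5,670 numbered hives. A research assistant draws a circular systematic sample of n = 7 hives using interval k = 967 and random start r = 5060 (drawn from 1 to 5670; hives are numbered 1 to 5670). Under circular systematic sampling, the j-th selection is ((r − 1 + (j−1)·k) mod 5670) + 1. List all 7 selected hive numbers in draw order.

Selection 1: 5060
Selection 2: 5060 + 967 = 6027 → 6027 − 5670 = 357
Selection 3: 357 + 967 = 1324
Selection 4: 1324 + 967 = 2291
Selection 5: 2291 + 967 = 3258
Selection 6: 3258 + 967 = 4225
Selection 7: 4225 + 967 = 5192

5060, 357, 1324, 2291, 3258, 4225, 5192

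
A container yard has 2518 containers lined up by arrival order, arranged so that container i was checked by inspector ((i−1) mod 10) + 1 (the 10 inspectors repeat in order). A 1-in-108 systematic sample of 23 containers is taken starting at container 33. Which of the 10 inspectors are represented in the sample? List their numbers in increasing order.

1, 3, 5, 7, 9

Consecutive selections differ by k = 108, so their inspector numbers differ by 108 mod 10 = 8.
gcd(108, 10) = 2, so the sample visits 10/2 = 5 distinct residues mod 10.
Start 33 is inspector 3; the inspectors hit are 1, 3, 5, 7, 9.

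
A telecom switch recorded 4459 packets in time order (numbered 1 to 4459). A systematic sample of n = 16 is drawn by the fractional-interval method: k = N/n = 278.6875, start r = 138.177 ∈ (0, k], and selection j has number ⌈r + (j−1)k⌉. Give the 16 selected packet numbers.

139, 417, 696, 975, 1253, 1532, 1811, 2089, 2368, 2647, 2926, 3204, 3483, 3762, 4040, 4319

j=1: r + 0k = 138.177 → ⌈·⌉ = 139
j=2: r + 1k = 416.8645 → ⌈·⌉ = 417
j=3: r + 2k = 695.552 → ⌈·⌉ = 696
j=4: r + 3k = 974.2395 → ⌈·⌉ = 975
j=5: r + 4k = 1252.927 → ⌈·⌉ = 1253
j=6: r + 5k = 1531.6145 → ⌈·⌉ = 1532
j=7: r + 6k = 1810.302 → ⌈·⌉ = 1811
j=8: r + 7k = 2088.9895 → ⌈·⌉ = 2089
j=9: r + 8k = 2367.677 → ⌈·⌉ = 2368
j=10: r + 9k = 2646.3645 → ⌈·⌉ = 2647
j=11: r + 10k = 2925.052 → ⌈·⌉ = 2926
j=12: r + 11k = 3203.7395 → ⌈·⌉ = 3204
j=13: r + 12k = 3482.427 → ⌈·⌉ = 3483
j=14: r + 13k = 3761.1145 → ⌈·⌉ = 3762
j=15: r + 14k = 4039.802 → ⌈·⌉ = 4040
j=16: r + 15k = 4318.4895 → ⌈·⌉ = 4319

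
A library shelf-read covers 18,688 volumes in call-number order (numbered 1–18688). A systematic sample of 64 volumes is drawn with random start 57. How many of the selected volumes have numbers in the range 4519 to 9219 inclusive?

16

k = 18688/64 = 292
First selection ≥ 4519: 57 + ⌈(4519−57)/292⌉·292 = 57 + 16×292 = 4729
Last selection ≤ 9219: 57 + ⌊(9219−57)/292⌋·292 = 57 + 31×292 = 9109
Count = 31 − 16 + 1 = 16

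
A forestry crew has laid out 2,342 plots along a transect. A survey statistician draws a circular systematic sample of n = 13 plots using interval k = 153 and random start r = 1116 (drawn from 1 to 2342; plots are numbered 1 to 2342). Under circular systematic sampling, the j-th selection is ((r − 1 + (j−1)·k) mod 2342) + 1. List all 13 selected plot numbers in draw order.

Selection 1: 1116
Selection 2: 1116 + 153 = 1269
Selection 3: 1269 + 153 = 1422
Selection 4: 1422 + 153 = 1575
Selection 5: 1575 + 153 = 1728
Selection 6: 1728 + 153 = 1881
Selection 7: 1881 + 153 = 2034
Selection 8: 2034 + 153 = 2187
Selection 9: 2187 + 153 = 2340
Selection 10: 2340 + 153 = 2493 → 2493 − 2342 = 151
Selection 11: 151 + 153 = 304
Selection 12: 304 + 153 = 457
Selection 13: 457 + 153 = 610

1116, 1269, 1422, 1575, 1728, 1881, 2034, 2187, 2340, 151, 304, 457, 610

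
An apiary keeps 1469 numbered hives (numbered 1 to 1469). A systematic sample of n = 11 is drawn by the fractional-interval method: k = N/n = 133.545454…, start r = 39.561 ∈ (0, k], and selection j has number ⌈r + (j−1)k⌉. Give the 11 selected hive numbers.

j=1: r + 0k = 39.561 → ⌈·⌉ = 40
j=2: r + 1k = 173.106454… → ⌈·⌉ = 174
j=3: r + 2k = 306.651909… → ⌈·⌉ = 307
j=4: r + 3k = 440.197363… → ⌈·⌉ = 441
j=5: r + 4k = 573.742818… → ⌈·⌉ = 574
j=6: r + 5k = 707.288272… → ⌈·⌉ = 708
j=7: r + 6k = 840.833727… → ⌈·⌉ = 841
j=8: r + 7k = 974.379181… → ⌈·⌉ = 975
j=9: r + 8k = 1107.924636… → ⌈·⌉ = 1108
j=10: r + 9k = 1241.470090… → ⌈·⌉ = 1242
j=11: r + 10k = 1375.015545… → ⌈·⌉ = 1376

40, 174, 307, 441, 574, 708, 841, 975, 1108, 1242, 1376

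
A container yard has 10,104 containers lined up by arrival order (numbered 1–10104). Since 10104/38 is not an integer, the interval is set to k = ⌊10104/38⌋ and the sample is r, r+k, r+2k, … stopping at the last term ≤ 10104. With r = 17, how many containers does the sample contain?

39

k = ⌊10104/38⌋ = 265
Achieved size = ⌊(10104 − 17)/265⌋ + 1 = ⌊10087/265⌋ + 1 = 38 + 1 = 39
(last selection: 17 + 38×265 = 10087 ≤ 10104; next would be 10352 > 10104)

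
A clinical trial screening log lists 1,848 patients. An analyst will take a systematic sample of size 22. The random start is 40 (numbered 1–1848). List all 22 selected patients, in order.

k = N/n = 1848/22 = 84
patient 1: 40
patient 2: 40 + 84 = 124
patient 3: 124 + 84 = 208
patient 4: 208 + 84 = 292
patient 5: 292 + 84 = 376
patient 6: 376 + 84 = 460
patient 7: 460 + 84 = 544
patient 8: 544 + 84 = 628
patient 9: 628 + 84 = 712
patient 10: 712 + 84 = 796
patient 11: 796 + 84 = 880
patient 12: 880 + 84 = 964
patient 13: 964 + 84 = 1048
patient 14: 1048 + 84 = 1132
patient 15: 1132 + 84 = 1216
patient 16: 1216 + 84 = 1300
patient 17: 1300 + 84 = 1384
patient 18: 1384 + 84 = 1468
patient 19: 1468 + 84 = 1552
patient 20: 1552 + 84 = 1636
patient 21: 1636 + 84 = 1720
patient 22: 1720 + 84 = 1804

40, 124, 208, 292, 376, 460, 544, 628, 712, 796, 880, 964, 1048, 1132, 1216, 1300, 1384, 1468, 1552, 1636, 1720, 1804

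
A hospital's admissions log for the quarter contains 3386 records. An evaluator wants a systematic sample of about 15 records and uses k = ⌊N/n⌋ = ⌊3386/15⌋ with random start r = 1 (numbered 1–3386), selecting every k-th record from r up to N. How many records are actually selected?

k = ⌊3386/15⌋ = 225
Achieved size = ⌊(3386 − 1)/225⌋ + 1 = ⌊3385/225⌋ + 1 = 15 + 1 = 16
(last selection: 1 + 15×225 = 3376 ≤ 3386; next would be 3601 > 3386)

16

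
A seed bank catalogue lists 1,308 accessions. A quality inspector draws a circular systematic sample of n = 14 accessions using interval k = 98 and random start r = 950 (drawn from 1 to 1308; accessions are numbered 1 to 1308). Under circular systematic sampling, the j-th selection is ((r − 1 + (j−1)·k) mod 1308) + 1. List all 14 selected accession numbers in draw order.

950, 1048, 1146, 1244, 34, 132, 230, 328, 426, 524, 622, 720, 818, 916

Selection 1: 950
Selection 2: 950 + 98 = 1048
Selection 3: 1048 + 98 = 1146
Selection 4: 1146 + 98 = 1244
Selection 5: 1244 + 98 = 1342 → 1342 − 1308 = 34
Selection 6: 34 + 98 = 132
Selection 7: 132 + 98 = 230
Selection 8: 230 + 98 = 328
Selection 9: 328 + 98 = 426
Selection 10: 426 + 98 = 524
Selection 11: 524 + 98 = 622
Selection 12: 622 + 98 = 720
Selection 13: 720 + 98 = 818
Selection 14: 818 + 98 = 916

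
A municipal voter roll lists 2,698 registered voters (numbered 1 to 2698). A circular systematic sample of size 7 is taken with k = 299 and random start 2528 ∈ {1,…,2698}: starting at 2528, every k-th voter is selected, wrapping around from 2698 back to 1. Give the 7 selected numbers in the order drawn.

Selection 1: 2528
Selection 2: 2528 + 299 = 2827 → 2827 − 2698 = 129
Selection 3: 129 + 299 = 428
Selection 4: 428 + 299 = 727
Selection 5: 727 + 299 = 1026
Selection 6: 1026 + 299 = 1325
Selection 7: 1325 + 299 = 1624

2528, 129, 428, 727, 1026, 1325, 1624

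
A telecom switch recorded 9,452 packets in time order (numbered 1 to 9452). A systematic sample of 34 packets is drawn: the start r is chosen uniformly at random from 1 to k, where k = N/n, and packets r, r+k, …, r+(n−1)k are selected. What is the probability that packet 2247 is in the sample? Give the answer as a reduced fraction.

k = 9452/34 = 278.
Packet 2247 is selected iff r ≡ 2247 (mod 278); exactly one such r in {1,…,278}.
Inclusion probability = 1/278.

1/278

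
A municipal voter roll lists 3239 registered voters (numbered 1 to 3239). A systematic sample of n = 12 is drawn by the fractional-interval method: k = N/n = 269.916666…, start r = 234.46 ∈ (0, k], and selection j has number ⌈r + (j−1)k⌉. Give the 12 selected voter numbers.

235, 505, 775, 1045, 1315, 1585, 1854, 2124, 2394, 2664, 2934, 3204

j=1: r + 0k = 234.46 → ⌈·⌉ = 235
j=2: r + 1k = 504.376666… → ⌈·⌉ = 505
j=3: r + 2k = 774.293333… → ⌈·⌉ = 775
j=4: r + 3k = 1044.21 → ⌈·⌉ = 1045
j=5: r + 4k = 1314.126666… → ⌈·⌉ = 1315
j=6: r + 5k = 1584.043333… → ⌈·⌉ = 1585
j=7: r + 6k = 1853.96 → ⌈·⌉ = 1854
j=8: r + 7k = 2123.876666… → ⌈·⌉ = 2124
j=9: r + 8k = 2393.793333… → ⌈·⌉ = 2394
j=10: r + 9k = 2663.71 → ⌈·⌉ = 2664
j=11: r + 10k = 2933.626666… → ⌈·⌉ = 2934
j=12: r + 11k = 3203.543333… → ⌈·⌉ = 3204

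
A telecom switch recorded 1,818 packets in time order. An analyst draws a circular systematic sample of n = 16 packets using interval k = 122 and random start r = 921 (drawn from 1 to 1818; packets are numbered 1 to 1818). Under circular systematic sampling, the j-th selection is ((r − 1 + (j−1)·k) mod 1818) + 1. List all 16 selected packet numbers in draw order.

921, 1043, 1165, 1287, 1409, 1531, 1653, 1775, 79, 201, 323, 445, 567, 689, 811, 933

Selection 1: 921
Selection 2: 921 + 122 = 1043
Selection 3: 1043 + 122 = 1165
Selection 4: 1165 + 122 = 1287
Selection 5: 1287 + 122 = 1409
Selection 6: 1409 + 122 = 1531
Selection 7: 1531 + 122 = 1653
Selection 8: 1653 + 122 = 1775
Selection 9: 1775 + 122 = 1897 → 1897 − 1818 = 79
Selection 10: 79 + 122 = 201
Selection 11: 201 + 122 = 323
Selection 12: 323 + 122 = 445
Selection 13: 445 + 122 = 567
Selection 14: 567 + 122 = 689
Selection 15: 689 + 122 = 811
Selection 16: 811 + 122 = 933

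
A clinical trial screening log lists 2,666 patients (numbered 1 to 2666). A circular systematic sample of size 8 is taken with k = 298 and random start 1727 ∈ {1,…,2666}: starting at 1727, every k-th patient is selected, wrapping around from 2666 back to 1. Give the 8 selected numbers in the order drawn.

1727, 2025, 2323, 2621, 253, 551, 849, 1147

Selection 1: 1727
Selection 2: 1727 + 298 = 2025
Selection 3: 2025 + 298 = 2323
Selection 4: 2323 + 298 = 2621
Selection 5: 2621 + 298 = 2919 → 2919 − 2666 = 253
Selection 6: 253 + 298 = 551
Selection 7: 551 + 298 = 849
Selection 8: 849 + 298 = 1147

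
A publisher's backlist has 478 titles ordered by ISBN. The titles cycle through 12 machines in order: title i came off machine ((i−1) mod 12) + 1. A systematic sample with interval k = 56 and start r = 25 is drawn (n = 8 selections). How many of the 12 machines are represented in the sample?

3

Consecutive selections differ by k = 56, so their machine numbers differ by 56 mod 12 = 8.
gcd(56, 12) = 4, so the sample visits 12/4 = 3 distinct residues mod 12.
Start 25 is machine 1; the machines hit are 1, 5, 9.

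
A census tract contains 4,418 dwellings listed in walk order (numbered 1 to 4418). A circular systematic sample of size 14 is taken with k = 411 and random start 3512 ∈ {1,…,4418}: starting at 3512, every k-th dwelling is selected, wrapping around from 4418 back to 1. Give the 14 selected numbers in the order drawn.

3512, 3923, 4334, 327, 738, 1149, 1560, 1971, 2382, 2793, 3204, 3615, 4026, 19

Selection 1: 3512
Selection 2: 3512 + 411 = 3923
Selection 3: 3923 + 411 = 4334
Selection 4: 4334 + 411 = 4745 → 4745 − 4418 = 327
Selection 5: 327 + 411 = 738
Selection 6: 738 + 411 = 1149
Selection 7: 1149 + 411 = 1560
Selection 8: 1560 + 411 = 1971
Selection 9: 1971 + 411 = 2382
Selection 10: 2382 + 411 = 2793
Selection 11: 2793 + 411 = 3204
Selection 12: 3204 + 411 = 3615
Selection 13: 3615 + 411 = 4026
Selection 14: 4026 + 411 = 4437 → 4437 − 4418 = 19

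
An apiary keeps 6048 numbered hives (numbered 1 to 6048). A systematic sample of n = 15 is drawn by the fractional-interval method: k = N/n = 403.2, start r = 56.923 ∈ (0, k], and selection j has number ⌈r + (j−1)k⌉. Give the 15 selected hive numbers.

j=1: r + 0k = 56.923 → ⌈·⌉ = 57
j=2: r + 1k = 460.123 → ⌈·⌉ = 461
j=3: r + 2k = 863.323 → ⌈·⌉ = 864
j=4: r + 3k = 1266.523 → ⌈·⌉ = 1267
j=5: r + 4k = 1669.723 → ⌈·⌉ = 1670
j=6: r + 5k = 2072.923 → ⌈·⌉ = 2073
j=7: r + 6k = 2476.123 → ⌈·⌉ = 2477
j=8: r + 7k = 2879.323 → ⌈·⌉ = 2880
j=9: r + 8k = 3282.523 → ⌈·⌉ = 3283
j=10: r + 9k = 3685.723 → ⌈·⌉ = 3686
j=11: r + 10k = 4088.923 → ⌈·⌉ = 4089
j=12: r + 11k = 4492.123 → ⌈·⌉ = 4493
j=13: r + 12k = 4895.323 → ⌈·⌉ = 4896
j=14: r + 13k = 5298.523 → ⌈·⌉ = 5299
j=15: r + 14k = 5701.723 → ⌈·⌉ = 5702

57, 461, 864, 1267, 1670, 2073, 2477, 2880, 3283, 3686, 4089, 4493, 4896, 5299, 5702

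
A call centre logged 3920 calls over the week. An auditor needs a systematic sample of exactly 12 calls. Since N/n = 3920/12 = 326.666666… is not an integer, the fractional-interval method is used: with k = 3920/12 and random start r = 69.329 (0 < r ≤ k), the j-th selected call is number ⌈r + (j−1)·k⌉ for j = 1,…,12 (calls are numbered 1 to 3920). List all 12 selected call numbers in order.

j=1: r + 0k = 69.329 → ⌈·⌉ = 70
j=2: r + 1k = 395.995666… → ⌈·⌉ = 396
j=3: r + 2k = 722.662333… → ⌈·⌉ = 723
j=4: r + 3k = 1049.329 → ⌈·⌉ = 1050
j=5: r + 4k = 1375.995666… → ⌈·⌉ = 1376
j=6: r + 5k = 1702.662333… → ⌈·⌉ = 1703
j=7: r + 6k = 2029.329 → ⌈·⌉ = 2030
j=8: r + 7k = 2355.995666… → ⌈·⌉ = 2356
j=9: r + 8k = 2682.662333… → ⌈·⌉ = 2683
j=10: r + 9k = 3009.329 → ⌈·⌉ = 3010
j=11: r + 10k = 3335.995666… → ⌈·⌉ = 3336
j=12: r + 11k = 3662.662333… → ⌈·⌉ = 3663

70, 396, 723, 1050, 1376, 1703, 2030, 2356, 2683, 3010, 3336, 3663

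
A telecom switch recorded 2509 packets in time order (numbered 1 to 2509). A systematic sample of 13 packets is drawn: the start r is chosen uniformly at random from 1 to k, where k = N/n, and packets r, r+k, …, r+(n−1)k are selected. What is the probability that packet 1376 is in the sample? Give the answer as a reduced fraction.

1/193

k = 2509/13 = 193.
Packet 1376 is selected iff r ≡ 1376 (mod 193); exactly one such r in {1,…,193}.
Inclusion probability = 1/193.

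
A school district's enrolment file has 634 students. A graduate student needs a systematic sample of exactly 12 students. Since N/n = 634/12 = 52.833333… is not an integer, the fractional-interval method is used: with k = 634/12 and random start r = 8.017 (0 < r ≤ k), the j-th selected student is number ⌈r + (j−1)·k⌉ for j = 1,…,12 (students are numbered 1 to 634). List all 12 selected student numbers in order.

j=1: r + 0k = 8.017 → ⌈·⌉ = 9
j=2: r + 1k = 60.850333… → ⌈·⌉ = 61
j=3: r + 2k = 113.683666… → ⌈·⌉ = 114
j=4: r + 3k = 166.517 → ⌈·⌉ = 167
j=5: r + 4k = 219.350333… → ⌈·⌉ = 220
j=6: r + 5k = 272.183666… → ⌈·⌉ = 273
j=7: r + 6k = 325.017 → ⌈·⌉ = 326
j=8: r + 7k = 377.850333… → ⌈·⌉ = 378
j=9: r + 8k = 430.683666… → ⌈·⌉ = 431
j=10: r + 9k = 483.517 → ⌈·⌉ = 484
j=11: r + 10k = 536.350333… → ⌈·⌉ = 537
j=12: r + 11k = 589.183666… → ⌈·⌉ = 590

9, 61, 114, 167, 220, 273, 326, 378, 431, 484, 537, 590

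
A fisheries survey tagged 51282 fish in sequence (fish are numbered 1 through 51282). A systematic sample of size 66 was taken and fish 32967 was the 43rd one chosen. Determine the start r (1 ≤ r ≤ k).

333

k = 51282/66 = 777
r = 32967 − (43−1)×777 = 32967 − 32634 = 333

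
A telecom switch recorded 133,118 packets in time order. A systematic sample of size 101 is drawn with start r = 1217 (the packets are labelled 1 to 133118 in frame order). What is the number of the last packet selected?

k = 133118/101 = 1318
101st selection = r + (101−1)·k = 1217 + 100×1318 = 1217 + 131800 = 133017

133017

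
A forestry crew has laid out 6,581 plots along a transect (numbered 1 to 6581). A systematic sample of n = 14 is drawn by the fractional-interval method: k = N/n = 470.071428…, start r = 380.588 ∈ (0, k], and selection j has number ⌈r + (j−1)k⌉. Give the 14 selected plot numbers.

j=1: r + 0k = 380.588 → ⌈·⌉ = 381
j=2: r + 1k = 850.659428… → ⌈·⌉ = 851
j=3: r + 2k = 1320.730857… → ⌈·⌉ = 1321
j=4: r + 3k = 1790.802285… → ⌈·⌉ = 1791
j=5: r + 4k = 2260.873714… → ⌈·⌉ = 2261
j=6: r + 5k = 2730.945142… → ⌈·⌉ = 2731
j=7: r + 6k = 3201.016571… → ⌈·⌉ = 3202
j=8: r + 7k = 3671.088 → ⌈·⌉ = 3672
j=9: r + 8k = 4141.159428… → ⌈·⌉ = 4142
j=10: r + 9k = 4611.230857… → ⌈·⌉ = 4612
j=11: r + 10k = 5081.302285… → ⌈·⌉ = 5082
j=12: r + 11k = 5551.373714… → ⌈·⌉ = 5552
j=13: r + 12k = 6021.445142… → ⌈·⌉ = 6022
j=14: r + 13k = 6491.516571… → ⌈·⌉ = 6492

381, 851, 1321, 1791, 2261, 2731, 3202, 3672, 4142, 4612, 5082, 5552, 6022, 6492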